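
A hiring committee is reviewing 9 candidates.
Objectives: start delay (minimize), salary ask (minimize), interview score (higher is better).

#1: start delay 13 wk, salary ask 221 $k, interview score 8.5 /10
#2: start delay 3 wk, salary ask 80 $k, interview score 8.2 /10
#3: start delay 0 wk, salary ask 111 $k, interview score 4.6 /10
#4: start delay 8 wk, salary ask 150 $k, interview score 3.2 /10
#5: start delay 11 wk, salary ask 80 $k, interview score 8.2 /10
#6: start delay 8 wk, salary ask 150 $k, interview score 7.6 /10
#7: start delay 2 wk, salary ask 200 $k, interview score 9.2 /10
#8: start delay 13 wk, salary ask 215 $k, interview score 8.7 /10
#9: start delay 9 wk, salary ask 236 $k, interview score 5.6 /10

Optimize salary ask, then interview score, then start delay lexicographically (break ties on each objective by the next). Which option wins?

First minimize salary ask: best is 80, kept {#2, #5}.
Then maximize interview score: best is 8.2, kept {#2, #5}.
Then minimize start delay: best is 3, kept {#2}.

#2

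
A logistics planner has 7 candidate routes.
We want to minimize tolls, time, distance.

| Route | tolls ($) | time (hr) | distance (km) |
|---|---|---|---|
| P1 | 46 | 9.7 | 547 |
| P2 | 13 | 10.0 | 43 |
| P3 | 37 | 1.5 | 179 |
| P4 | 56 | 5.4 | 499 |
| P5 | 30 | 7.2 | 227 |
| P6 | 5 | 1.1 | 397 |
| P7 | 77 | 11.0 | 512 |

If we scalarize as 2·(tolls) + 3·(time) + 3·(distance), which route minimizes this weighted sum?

P2

P1: 2·46 + 3·9.7 + 3·547 = 1762.1
P2: 2·13 + 3·10.0 + 3·43 = 185.0
P3: 2·37 + 3·1.5 + 3·179 = 615.5
P4: 2·56 + 3·5.4 + 3·499 = 1625.2
P5: 2·30 + 3·7.2 + 3·227 = 762.6
P6: 2·5 + 3·1.1 + 3·397 = 1204.3
P7: 2·77 + 3·11.0 + 3·512 = 1723.0
Lowest: P2 at 185.0.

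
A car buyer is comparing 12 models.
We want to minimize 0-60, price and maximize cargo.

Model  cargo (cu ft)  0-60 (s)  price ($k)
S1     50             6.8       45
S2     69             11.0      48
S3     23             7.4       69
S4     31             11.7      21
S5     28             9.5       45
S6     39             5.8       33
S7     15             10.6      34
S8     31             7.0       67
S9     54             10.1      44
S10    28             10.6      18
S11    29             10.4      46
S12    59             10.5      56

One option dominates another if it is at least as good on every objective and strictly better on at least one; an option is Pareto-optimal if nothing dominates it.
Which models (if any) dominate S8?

S1: cargo 50≥31, 0-60 6.8≤7.0, price 45≤67 — dominates S8.
S6: cargo 39≥31, 0-60 5.8≤7.0, price 33≤67 — dominates S8.
Others (S2, S3, S4, S5, S7, S9, S10, S11, S12) are each worse than S8 on at least one objective.

S1, S6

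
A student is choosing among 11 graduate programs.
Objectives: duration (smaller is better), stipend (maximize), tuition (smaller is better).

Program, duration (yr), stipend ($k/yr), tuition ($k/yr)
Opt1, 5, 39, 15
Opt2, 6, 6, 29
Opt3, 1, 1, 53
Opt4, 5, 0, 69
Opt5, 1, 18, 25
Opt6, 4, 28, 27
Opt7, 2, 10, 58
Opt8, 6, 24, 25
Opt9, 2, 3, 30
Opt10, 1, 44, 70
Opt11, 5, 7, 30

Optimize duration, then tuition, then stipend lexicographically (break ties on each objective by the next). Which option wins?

First minimize duration: best is 1, kept {Opt3, Opt5, Opt10}.
Then minimize tuition: best is 25, kept {Opt5}.

Opt5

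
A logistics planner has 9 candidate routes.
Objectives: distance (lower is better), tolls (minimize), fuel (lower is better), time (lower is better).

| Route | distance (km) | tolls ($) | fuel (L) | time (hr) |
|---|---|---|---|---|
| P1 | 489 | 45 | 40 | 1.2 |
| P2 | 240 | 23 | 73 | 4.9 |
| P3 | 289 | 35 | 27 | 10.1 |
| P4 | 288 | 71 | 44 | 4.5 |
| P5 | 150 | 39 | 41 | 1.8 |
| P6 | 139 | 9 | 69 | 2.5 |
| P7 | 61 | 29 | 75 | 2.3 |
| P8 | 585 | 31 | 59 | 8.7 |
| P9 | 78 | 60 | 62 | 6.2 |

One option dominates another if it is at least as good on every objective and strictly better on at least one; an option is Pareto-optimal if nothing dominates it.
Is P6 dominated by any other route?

No

P1: worse on distance (489 vs 139).
P2: worse on distance (240 vs 139).
P3: worse on distance (289 vs 139).
P4: worse on distance (288 vs 139).
P5: worse on distance (150 vs 139).
P7: worse on tolls (29 vs 9).
P8: worse on distance (585 vs 139).
P9: worse on tolls (60 vs 9).
No option is at least as good as P6 on every objective and strictly better on one.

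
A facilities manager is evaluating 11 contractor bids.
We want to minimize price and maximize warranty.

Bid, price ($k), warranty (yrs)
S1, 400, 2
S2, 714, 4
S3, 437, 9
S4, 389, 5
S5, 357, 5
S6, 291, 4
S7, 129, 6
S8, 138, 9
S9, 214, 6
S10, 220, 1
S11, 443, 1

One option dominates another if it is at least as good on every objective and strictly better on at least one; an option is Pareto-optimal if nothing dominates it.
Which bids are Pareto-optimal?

S7, S8

S1: dominated by S4 (price 389≤400, warranty 5≥2).
S2: dominated by S3 (price 437≤714, warranty 9≥4).
S3: dominated by S8 (price 138≤437, warranty 9≥9).
S4: dominated by S5 (price 357≤389, warranty 5≥5).
S5: dominated by S7 (price 129≤357, warranty 6≥5).
S6: dominated by S7 (price 129≤291, warranty 6≥4).
S7: not dominated (best price).
S8: not dominated.
S9: dominated by S7 (price 129≤214, warranty 6≥6).
S10: dominated by S7 (price 129≤220, warranty 6≥1).
S11: dominated by S1 (price 400≤443, warranty 2≥1).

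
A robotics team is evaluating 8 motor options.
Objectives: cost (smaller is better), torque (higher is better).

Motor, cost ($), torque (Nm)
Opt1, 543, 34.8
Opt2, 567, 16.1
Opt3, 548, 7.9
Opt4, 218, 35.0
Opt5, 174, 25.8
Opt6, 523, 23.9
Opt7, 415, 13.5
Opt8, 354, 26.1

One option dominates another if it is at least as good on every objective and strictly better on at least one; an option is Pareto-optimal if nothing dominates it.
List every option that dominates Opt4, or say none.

Opt1: worse on cost (543 vs 218).
Opt2: worse on cost (567 vs 218).
Opt3: worse on cost (548 vs 218).
Opt5: worse on torque (25.8 vs 35.0).
Opt6: worse on cost (523 vs 218).
Opt7: worse on cost (415 vs 218).
Opt8: worse on cost (354 vs 218).
No option dominates Opt4.

none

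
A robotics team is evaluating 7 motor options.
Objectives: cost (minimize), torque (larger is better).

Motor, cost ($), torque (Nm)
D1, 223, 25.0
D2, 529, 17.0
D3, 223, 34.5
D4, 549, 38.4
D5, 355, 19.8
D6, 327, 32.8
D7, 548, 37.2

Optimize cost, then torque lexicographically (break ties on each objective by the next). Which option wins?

D3

First minimize cost: best is 223, kept {D1, D3}.
Then maximize torque: best is 34.5, kept {D3}.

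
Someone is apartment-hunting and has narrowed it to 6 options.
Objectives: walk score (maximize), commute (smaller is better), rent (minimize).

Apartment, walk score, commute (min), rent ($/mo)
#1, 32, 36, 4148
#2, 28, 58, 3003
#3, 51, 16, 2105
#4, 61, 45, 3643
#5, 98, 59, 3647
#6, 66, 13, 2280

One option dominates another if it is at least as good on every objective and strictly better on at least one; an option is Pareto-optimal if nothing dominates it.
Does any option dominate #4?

Yes

#6 vs #4: walk score 66≥61, commute 13≤45, rent 2280≤3643 — #6 is at least as good on every objective and strictly better on at least one, so #6 dominates #4.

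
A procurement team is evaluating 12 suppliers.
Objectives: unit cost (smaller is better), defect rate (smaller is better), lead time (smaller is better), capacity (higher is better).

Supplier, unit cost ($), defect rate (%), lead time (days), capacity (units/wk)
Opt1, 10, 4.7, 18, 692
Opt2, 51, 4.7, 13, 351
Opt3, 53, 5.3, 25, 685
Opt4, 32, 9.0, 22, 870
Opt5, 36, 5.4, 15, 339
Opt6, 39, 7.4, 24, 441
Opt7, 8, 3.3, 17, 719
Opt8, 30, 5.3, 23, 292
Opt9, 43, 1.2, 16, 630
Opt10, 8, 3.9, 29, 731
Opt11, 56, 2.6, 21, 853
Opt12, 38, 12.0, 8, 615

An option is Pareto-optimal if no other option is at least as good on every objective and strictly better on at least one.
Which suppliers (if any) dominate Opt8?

Opt1, Opt7

Opt1: unit cost 10≤30, defect rate 4.7≤5.3, lead time 18≤23, capacity 692≥292 — dominates Opt8.
Opt7: unit cost 8≤30, defect rate 3.3≤5.3, lead time 17≤23, capacity 719≥292 — dominates Opt8.
Others (Opt2, Opt3, Opt4, Opt5, Opt6, Opt9, Opt10, Opt11, Opt12) are each worse than Opt8 on at least one objective.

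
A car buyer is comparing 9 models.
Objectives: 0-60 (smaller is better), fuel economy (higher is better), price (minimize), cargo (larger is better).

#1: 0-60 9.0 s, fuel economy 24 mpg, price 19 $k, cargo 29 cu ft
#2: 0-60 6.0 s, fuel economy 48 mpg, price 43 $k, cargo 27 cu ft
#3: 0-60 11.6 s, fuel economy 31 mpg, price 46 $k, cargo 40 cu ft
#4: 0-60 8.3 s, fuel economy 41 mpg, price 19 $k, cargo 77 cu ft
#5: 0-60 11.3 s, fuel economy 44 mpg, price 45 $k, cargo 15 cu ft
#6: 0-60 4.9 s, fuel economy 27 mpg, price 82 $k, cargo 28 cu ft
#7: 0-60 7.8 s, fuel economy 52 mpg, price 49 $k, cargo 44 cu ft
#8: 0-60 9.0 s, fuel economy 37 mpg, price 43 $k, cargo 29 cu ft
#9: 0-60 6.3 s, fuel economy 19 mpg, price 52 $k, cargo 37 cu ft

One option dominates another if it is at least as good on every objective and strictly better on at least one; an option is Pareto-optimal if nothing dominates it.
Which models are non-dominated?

#2, #4, #6, #7, #9

#1: dominated by #4 (0-60 8.3≤9.0, fuel economy 41≥24, price 19≤19, cargo 77≥29).
#2: not dominated.
#3: dominated by #4 (0-60 8.3≤11.6, fuel economy 41≥31, price 19≤46, cargo 77≥40).
#4: not dominated (best cargo).
#5: dominated by #2 (0-60 6.0≤11.3, fuel economy 48≥44, price 43≤45, cargo 27≥15).
#6: not dominated (best 0-60).
#7: not dominated (best fuel economy).
#8: dominated by #4 (0-60 8.3≤9.0, fuel economy 41≥37, price 19≤43, cargo 77≥29).
#9: not dominated.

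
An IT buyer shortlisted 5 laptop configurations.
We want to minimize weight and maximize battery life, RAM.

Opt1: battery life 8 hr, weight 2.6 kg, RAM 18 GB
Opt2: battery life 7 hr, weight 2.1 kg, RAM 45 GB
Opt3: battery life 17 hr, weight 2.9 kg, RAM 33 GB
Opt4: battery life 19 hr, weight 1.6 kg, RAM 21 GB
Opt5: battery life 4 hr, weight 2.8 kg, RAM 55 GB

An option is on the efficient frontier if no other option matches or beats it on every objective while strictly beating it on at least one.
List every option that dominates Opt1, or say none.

Opt4: battery life 19≥8, weight 1.6≤2.6, RAM 21≥18 — dominates Opt1.
Others (Opt2, Opt3, Opt5) are each worse than Opt1 on at least one objective.

Opt4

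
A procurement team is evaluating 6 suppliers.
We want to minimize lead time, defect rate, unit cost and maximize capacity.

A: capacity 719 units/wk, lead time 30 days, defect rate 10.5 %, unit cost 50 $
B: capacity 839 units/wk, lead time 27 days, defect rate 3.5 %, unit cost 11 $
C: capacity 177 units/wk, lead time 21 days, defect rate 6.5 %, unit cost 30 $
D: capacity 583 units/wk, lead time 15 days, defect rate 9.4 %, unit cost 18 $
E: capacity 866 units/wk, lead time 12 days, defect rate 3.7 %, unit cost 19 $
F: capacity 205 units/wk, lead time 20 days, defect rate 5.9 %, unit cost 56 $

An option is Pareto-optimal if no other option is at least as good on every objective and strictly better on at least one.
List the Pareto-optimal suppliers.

B, D, E

A: dominated by B (capacity 839≥719, lead time 27≤30, defect rate 3.5≤10.5, unit cost 11≤50).
B: not dominated (best defect rate).
C: dominated by E (capacity 866≥177, lead time 12≤21, defect rate 3.7≤6.5, unit cost 19≤30).
D: not dominated.
E: not dominated (best capacity).
F: dominated by E (capacity 866≥205, lead time 12≤20, defect rate 3.7≤5.9, unit cost 19≤56).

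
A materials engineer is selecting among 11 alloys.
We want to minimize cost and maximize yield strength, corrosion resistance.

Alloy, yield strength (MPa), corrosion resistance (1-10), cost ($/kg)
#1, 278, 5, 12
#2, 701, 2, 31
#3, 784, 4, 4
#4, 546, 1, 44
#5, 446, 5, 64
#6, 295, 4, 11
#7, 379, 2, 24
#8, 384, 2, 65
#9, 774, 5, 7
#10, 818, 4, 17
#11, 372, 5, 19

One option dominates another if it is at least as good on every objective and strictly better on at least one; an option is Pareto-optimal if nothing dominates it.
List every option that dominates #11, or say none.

#9

#9: yield strength 774≥372, corrosion resistance 5≥5, cost 7≤19 — dominates #11.
Others (#1, #2, #3, #4, #5, #6, #7, #8, #10) are each worse than #11 on at least one objective.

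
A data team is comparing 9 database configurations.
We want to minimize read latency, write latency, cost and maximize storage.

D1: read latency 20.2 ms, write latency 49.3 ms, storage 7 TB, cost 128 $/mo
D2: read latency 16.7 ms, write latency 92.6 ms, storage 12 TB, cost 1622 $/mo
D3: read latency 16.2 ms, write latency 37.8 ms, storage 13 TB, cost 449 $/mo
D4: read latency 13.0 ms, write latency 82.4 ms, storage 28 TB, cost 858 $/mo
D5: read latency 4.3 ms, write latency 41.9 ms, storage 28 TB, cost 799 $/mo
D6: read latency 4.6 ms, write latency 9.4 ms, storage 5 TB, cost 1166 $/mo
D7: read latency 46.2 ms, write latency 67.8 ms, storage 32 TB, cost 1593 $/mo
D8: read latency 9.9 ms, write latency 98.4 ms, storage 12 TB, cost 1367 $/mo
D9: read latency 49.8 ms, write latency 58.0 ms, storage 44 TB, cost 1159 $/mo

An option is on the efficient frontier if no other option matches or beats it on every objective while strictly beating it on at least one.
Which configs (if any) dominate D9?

D1: worse on storage (7 vs 44).
D2: worse on write latency (92.6 vs 58.0).
D3: worse on storage (13 vs 44).
D4: worse on write latency (82.4 vs 58.0).
D5: worse on storage (28 vs 44).
D6: worse on storage (5 vs 44).
D7: worse on write latency (67.8 vs 58.0).
D8: worse on write latency (98.4 vs 58.0).
No option dominates D9.

none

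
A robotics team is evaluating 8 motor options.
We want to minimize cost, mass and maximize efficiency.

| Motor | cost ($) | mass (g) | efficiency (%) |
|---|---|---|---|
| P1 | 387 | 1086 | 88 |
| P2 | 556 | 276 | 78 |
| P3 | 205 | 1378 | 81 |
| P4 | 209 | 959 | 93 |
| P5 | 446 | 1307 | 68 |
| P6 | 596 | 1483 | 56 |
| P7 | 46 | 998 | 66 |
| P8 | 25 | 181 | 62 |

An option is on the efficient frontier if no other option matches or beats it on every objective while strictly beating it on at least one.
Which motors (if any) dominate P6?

P1: cost 387≤596, mass 1086≤1483, efficiency 88≥56 — dominates P6.
P2: cost 556≤596, mass 276≤1483, efficiency 78≥56 — dominates P6.
P3: cost 205≤596, mass 1378≤1483, efficiency 81≥56 — dominates P6.
P4: cost 209≤596, mass 959≤1483, efficiency 93≥56 — dominates P6.
P5: cost 446≤596, mass 1307≤1483, efficiency 68≥56 — dominates P6.
P7: cost 46≤596, mass 998≤1483, efficiency 66≥56 — dominates P6.
P8: cost 25≤596, mass 181≤1483, efficiency 62≥56 — dominates P6.

P1, P2, P3, P4, P5, P7, P8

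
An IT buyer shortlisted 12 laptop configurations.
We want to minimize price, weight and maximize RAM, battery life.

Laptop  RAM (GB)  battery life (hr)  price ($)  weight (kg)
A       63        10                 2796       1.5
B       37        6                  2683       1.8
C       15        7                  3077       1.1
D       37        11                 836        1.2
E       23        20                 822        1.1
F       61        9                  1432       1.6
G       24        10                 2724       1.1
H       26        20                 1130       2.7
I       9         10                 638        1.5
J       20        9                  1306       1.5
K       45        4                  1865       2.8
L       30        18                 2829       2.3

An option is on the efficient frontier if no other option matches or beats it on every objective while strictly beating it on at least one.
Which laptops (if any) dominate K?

F

F: RAM 61≥45, battery life 9≥4, price 1432≤1865, weight 1.6≤2.8 — dominates K.
Others (A, B, C, D, E, G, H, I, J, L) are each worse than K on at least one objective.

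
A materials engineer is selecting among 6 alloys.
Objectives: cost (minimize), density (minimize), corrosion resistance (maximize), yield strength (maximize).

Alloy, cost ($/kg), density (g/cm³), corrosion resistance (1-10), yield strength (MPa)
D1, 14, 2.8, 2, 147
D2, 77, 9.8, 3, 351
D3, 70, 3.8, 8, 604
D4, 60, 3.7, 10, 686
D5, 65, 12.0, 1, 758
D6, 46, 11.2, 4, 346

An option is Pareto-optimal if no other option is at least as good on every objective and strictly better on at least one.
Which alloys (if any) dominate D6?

D1: worse on corrosion resistance (2 vs 4).
D2: worse on cost (77 vs 46).
D3: worse on cost (70 vs 46).
D4: worse on cost (60 vs 46).
D5: worse on cost (65 vs 46).
No option dominates D6.

none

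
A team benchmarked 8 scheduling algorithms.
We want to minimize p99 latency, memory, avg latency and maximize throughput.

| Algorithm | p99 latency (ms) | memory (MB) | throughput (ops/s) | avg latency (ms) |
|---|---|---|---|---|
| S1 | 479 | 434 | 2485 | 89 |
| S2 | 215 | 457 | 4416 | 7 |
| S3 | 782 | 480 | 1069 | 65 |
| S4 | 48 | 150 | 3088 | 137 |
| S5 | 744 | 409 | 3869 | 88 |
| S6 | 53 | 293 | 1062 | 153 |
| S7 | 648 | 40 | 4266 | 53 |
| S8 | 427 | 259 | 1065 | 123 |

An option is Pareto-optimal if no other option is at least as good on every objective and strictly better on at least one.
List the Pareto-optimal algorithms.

S1, S2, S4, S7, S8

S1: not dominated.
S2: not dominated (best throughput).
S3: dominated by S2 (p99 latency 215≤782, memory 457≤480, throughput 4416≥1069, avg latency 7≤65).
S4: not dominated (best p99 latency).
S5: dominated by S7 (p99 latency 648≤744, memory 40≤409, throughput 4266≥3869, avg latency 53≤88).
S6: dominated by S4 (p99 latency 48≤53, memory 150≤293, throughput 3088≥1062, avg latency 137≤153).
S7: not dominated (best memory).
S8: not dominated.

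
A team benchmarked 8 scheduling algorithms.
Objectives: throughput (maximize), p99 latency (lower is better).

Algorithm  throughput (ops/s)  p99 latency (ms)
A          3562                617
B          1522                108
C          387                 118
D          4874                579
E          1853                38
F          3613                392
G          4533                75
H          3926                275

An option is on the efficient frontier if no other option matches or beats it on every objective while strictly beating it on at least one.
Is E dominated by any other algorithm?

A: worse on p99 latency (617 vs 38).
B: worse on throughput (1522 vs 1853).
C: worse on throughput (387 vs 1853).
D: worse on p99 latency (579 vs 38).
F: worse on p99 latency (392 vs 38).
G: worse on p99 latency (75 vs 38).
H: worse on p99 latency (275 vs 38).
No option is at least as good as E on every objective and strictly better on one.

No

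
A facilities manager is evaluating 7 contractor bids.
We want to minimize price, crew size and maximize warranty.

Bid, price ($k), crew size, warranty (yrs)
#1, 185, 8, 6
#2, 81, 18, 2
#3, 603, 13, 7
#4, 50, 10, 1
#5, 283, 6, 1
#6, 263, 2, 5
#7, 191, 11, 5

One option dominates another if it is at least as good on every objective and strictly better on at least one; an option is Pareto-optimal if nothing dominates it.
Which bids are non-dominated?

#1, #2, #3, #4, #6

#1: not dominated.
#2: not dominated.
#3: not dominated (best warranty).
#4: not dominated (best price).
#5: dominated by #6 (price 263≤283, crew size 2≤6, warranty 5≥1).
#6: not dominated (best crew size).
#7: dominated by #1 (price 185≤191, crew size 8≤11, warranty 6≥5).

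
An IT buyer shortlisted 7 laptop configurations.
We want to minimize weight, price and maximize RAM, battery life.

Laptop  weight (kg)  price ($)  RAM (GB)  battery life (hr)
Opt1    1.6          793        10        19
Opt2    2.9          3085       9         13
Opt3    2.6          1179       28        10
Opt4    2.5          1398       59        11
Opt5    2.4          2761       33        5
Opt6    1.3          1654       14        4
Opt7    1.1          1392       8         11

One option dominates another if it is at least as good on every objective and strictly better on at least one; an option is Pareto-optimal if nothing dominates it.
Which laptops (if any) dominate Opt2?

Opt1

Opt1: weight 1.6≤2.9, price 793≤3085, RAM 10≥9, battery life 19≥13 — dominates Opt2.
Others (Opt3, Opt4, Opt5, Opt6, Opt7) are each worse than Opt2 on at least one objective.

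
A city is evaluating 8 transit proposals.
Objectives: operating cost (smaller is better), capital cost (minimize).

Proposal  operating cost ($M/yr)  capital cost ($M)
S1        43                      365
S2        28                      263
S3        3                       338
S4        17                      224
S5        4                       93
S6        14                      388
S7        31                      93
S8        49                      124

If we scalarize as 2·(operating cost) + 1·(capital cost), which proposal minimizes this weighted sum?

S5

S1: 2·43 + 1·365 = 451
S2: 2·28 + 1·263 = 319
S3: 2·3 + 1·338 = 344
S4: 2·17 + 1·224 = 258
S5: 2·4 + 1·93 = 101
S6: 2·14 + 1·388 = 416
S7: 2·31 + 1·93 = 155
S8: 2·49 + 1·124 = 222
Lowest: S5 at 101.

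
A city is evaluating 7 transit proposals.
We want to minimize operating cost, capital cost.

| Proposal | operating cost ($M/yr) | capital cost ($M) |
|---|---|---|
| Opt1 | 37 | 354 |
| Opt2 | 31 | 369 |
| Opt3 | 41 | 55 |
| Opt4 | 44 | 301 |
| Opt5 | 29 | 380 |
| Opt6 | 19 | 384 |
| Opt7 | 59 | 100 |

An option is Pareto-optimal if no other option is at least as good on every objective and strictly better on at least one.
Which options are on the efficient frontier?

Opt1: not dominated.
Opt2: not dominated.
Opt3: not dominated (best capital cost).
Opt4: dominated by Opt3 (operating cost 41≤44, capital cost 55≤301).
Opt5: not dominated.
Opt6: not dominated (best operating cost).
Opt7: dominated by Opt3 (operating cost 41≤59, capital cost 55≤100).

Opt1, Opt2, Opt3, Opt5, Opt6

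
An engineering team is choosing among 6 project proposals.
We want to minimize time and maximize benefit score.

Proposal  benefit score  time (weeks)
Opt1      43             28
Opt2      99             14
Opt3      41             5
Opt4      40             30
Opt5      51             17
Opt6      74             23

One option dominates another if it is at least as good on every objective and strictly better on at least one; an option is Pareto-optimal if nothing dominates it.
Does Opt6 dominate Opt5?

No

Opt6 vs Opt5: Opt6 is worse on time (23 vs 17), so it does not dominate Opt5.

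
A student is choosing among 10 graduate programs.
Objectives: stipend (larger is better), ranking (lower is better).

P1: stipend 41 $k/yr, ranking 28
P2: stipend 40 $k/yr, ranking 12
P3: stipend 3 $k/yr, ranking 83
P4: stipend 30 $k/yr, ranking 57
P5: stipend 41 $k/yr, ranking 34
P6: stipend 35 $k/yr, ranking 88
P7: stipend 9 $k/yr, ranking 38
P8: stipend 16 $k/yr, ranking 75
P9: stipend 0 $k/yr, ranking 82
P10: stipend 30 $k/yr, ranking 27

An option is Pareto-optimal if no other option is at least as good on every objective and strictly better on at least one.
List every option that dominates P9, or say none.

P1: stipend 41≥0, ranking 28≤82 — dominates P9.
P2: stipend 40≥0, ranking 12≤82 — dominates P9.
P4: stipend 30≥0, ranking 57≤82 — dominates P9.
P5: stipend 41≥0, ranking 34≤82 — dominates P9.
P7: stipend 9≥0, ranking 38≤82 — dominates P9.
P8: stipend 16≥0, ranking 75≤82 — dominates P9.
P10: stipend 30≥0, ranking 27≤82 — dominates P9.
Others (P3, P6) are each worse than P9 on at least one objective.

P1, P2, P4, P5, P7, P8, P10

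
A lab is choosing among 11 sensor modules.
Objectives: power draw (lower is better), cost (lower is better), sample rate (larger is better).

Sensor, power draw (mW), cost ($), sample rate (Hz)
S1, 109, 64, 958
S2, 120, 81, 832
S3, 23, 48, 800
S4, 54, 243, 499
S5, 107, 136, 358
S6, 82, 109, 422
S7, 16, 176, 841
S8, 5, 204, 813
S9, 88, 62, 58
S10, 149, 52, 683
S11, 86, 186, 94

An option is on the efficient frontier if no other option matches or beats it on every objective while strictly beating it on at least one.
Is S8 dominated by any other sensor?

S1: worse on power draw (109 vs 5).
S2: worse on power draw (120 vs 5).
S3: worse on power draw (23 vs 5).
S4: worse on power draw (54 vs 5).
S5: worse on power draw (107 vs 5).
S6: worse on power draw (82 vs 5).
S7: worse on power draw (16 vs 5).
S9: worse on power draw (88 vs 5).
S10: worse on power draw (149 vs 5).
S11: worse on power draw (86 vs 5).
No option is at least as good as S8 on every objective and strictly better on one.

No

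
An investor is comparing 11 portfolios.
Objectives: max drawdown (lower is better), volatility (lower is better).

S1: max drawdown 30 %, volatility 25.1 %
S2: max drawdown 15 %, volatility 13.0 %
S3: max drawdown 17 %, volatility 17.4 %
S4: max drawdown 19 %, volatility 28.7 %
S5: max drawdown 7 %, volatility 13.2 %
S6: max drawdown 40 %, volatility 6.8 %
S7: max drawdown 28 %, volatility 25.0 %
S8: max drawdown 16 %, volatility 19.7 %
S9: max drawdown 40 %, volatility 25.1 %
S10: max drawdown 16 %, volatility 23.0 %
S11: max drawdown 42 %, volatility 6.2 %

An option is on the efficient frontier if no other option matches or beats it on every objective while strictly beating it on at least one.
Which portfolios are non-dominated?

S2, S5, S6, S11

S1: dominated by S2 (max drawdown 15≤30, volatility 13.0≤25.1).
S2: not dominated.
S3: dominated by S2 (max drawdown 15≤17, volatility 13.0≤17.4).
S4: dominated by S2 (max drawdown 15≤19, volatility 13.0≤28.7).
S5: not dominated (best max drawdown).
S6: not dominated.
S7: dominated by S2 (max drawdown 15≤28, volatility 13.0≤25.0).
S8: dominated by S2 (max drawdown 15≤16, volatility 13.0≤19.7).
S9: dominated by S1 (max drawdown 30≤40, volatility 25.1≤25.1).
S10: dominated by S2 (max drawdown 15≤16, volatility 13.0≤23.0).
S11: not dominated (best volatility).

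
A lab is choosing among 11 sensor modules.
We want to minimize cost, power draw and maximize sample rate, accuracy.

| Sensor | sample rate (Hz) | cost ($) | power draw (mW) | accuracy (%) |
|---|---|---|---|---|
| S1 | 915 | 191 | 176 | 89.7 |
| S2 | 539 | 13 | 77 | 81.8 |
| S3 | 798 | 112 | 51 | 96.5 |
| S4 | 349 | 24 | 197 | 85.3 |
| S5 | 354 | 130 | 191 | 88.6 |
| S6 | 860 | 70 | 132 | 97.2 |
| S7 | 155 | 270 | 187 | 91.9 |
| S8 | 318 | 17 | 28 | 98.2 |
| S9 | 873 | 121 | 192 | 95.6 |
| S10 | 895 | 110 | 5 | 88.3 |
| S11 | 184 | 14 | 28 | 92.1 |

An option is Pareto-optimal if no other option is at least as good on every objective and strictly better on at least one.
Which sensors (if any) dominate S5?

S3, S6

S3: sample rate 798≥354, cost 112≤130, power draw 51≤191, accuracy 96.5≥88.6 — dominates S5.
S6: sample rate 860≥354, cost 70≤130, power draw 132≤191, accuracy 97.2≥88.6 — dominates S5.
Others (S1, S2, S4, S7, S8, S9, S10, S11) are each worse than S5 on at least one objective.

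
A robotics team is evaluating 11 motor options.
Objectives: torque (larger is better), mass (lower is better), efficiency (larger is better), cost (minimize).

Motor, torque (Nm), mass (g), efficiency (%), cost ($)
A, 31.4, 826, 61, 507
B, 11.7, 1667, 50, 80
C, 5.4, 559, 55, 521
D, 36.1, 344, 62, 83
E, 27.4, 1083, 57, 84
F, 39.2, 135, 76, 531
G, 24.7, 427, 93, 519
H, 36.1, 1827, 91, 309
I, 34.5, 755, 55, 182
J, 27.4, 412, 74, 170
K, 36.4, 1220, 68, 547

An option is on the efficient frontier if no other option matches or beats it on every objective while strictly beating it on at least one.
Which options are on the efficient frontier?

B, D, F, G, H, J

A: dominated by D (torque 36.1≥31.4, mass 344≤826, efficiency 62≥61, cost 83≤507).
B: not dominated (best cost).
C: dominated by D (torque 36.1≥5.4, mass 344≤559, efficiency 62≥55, cost 83≤521).
D: not dominated.
E: dominated by D (torque 36.1≥27.4, mass 344≤1083, efficiency 62≥57, cost 83≤84).
F: not dominated (best torque).
G: not dominated (best efficiency).
H: not dominated.
I: dominated by D (torque 36.1≥34.5, mass 344≤755, efficiency 62≥55, cost 83≤182).
J: not dominated.
K: dominated by F (torque 39.2≥36.4, mass 135≤1220, efficiency 76≥68, cost 531≤547).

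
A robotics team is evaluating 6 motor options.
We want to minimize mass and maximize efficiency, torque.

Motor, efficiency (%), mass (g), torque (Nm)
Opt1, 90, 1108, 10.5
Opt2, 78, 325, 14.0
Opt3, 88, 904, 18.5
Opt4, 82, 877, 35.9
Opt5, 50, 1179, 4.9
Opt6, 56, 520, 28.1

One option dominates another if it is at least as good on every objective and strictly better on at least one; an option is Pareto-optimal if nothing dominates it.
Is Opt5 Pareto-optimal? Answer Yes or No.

Opt1 vs Opt5: efficiency 90≥50, mass 1108≤1179, torque 10.5≥4.9 — Opt1 is at least as good on every objective and strictly better on at least one, so Opt1 dominates Opt5.

No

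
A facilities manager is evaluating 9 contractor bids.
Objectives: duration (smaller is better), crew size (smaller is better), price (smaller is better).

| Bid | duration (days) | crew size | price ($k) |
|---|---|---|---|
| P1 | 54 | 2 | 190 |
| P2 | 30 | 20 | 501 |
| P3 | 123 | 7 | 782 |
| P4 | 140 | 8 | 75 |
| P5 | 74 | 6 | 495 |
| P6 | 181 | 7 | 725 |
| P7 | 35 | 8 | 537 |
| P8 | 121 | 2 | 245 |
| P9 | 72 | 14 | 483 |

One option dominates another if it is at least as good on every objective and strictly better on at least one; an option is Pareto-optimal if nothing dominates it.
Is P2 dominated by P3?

P3 vs P2: P3 is worse on duration (123 vs 30), so it does not dominate P2.

No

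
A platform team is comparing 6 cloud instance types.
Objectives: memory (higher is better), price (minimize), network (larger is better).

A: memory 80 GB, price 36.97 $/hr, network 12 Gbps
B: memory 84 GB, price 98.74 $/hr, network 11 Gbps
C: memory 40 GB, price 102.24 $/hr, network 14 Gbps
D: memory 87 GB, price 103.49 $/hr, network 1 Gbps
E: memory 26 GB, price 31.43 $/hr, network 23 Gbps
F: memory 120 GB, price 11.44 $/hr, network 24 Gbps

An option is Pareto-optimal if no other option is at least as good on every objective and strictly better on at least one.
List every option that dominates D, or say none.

F: memory 120≥87, price 11.44≤103.49, network 24≥1 — dominates D.
Others (A, B, C, E) are each worse than D on at least one objective.

F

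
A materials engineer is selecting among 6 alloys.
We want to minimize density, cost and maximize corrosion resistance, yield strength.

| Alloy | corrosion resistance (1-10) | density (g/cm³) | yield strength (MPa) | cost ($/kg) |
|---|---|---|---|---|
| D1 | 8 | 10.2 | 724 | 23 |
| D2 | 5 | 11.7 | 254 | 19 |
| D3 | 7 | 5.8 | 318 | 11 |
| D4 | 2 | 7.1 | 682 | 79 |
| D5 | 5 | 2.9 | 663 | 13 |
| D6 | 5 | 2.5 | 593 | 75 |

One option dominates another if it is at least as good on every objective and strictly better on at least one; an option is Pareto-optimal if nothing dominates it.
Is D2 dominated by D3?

Yes

D3 vs D2: corrosion resistance 7≥5, density 5.8≤11.7, yield strength 318≥254, cost 11≤19 — D3 is at least as good on every objective with at least one strict improvement.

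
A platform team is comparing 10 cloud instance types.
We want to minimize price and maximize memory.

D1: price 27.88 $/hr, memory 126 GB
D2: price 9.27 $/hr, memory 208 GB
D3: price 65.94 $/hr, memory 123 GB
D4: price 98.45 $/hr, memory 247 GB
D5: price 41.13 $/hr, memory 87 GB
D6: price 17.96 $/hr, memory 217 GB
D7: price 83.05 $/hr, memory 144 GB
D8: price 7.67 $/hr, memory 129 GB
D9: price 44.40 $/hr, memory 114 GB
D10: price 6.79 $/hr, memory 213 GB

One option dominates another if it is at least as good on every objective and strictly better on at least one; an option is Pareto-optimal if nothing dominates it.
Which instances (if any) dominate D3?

D1: price 27.88≤65.94, memory 126≥123 — dominates D3.
D2: price 9.27≤65.94, memory 208≥123 — dominates D3.
D6: price 17.96≤65.94, memory 217≥123 — dominates D3.
D8: price 7.67≤65.94, memory 129≥123 — dominates D3.
D10: price 6.79≤65.94, memory 213≥123 — dominates D3.
Others (D4, D5, D7, D9) are each worse than D3 on at least one objective.

D1, D2, D6, D8, D10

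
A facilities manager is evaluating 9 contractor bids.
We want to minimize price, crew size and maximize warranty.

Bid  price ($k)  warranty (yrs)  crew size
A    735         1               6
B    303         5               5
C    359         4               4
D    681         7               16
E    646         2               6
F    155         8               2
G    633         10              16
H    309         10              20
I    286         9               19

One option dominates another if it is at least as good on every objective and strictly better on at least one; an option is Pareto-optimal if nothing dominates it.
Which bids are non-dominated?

A: dominated by B (price 303≤735, warranty 5≥1, crew size 5≤6).
B: dominated by F (price 155≤303, warranty 8≥5, crew size 2≤5).
C: dominated by F (price 155≤359, warranty 8≥4, crew size 2≤4).
D: dominated by F (price 155≤681, warranty 8≥7, crew size 2≤16).
E: dominated by B (price 303≤646, warranty 5≥2, crew size 5≤6).
F: not dominated (best price).
G: not dominated.
H: not dominated.
I: not dominated.

F, G, H, I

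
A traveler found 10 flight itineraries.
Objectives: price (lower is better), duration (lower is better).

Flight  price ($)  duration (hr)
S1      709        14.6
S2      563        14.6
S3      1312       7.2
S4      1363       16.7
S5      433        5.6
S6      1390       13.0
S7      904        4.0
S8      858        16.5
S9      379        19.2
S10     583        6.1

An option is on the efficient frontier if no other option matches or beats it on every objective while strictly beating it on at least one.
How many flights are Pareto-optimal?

3

S1: dominated by S2 (price 563≤709, duration 14.6≤14.6).
S2: dominated by S5 (price 433≤563, duration 5.6≤14.6).
S3: dominated by S5 (price 433≤1312, duration 5.6≤7.2).
S4: dominated by S1 (price 709≤1363, duration 14.6≤16.7).
S5: not dominated.
S6: dominated by S3 (price 1312≤1390, duration 7.2≤13.0).
S7: not dominated (best duration).
S8: dominated by S1 (price 709≤858, duration 14.6≤16.5).
S9: not dominated (best price).
S10: dominated by S5 (price 433≤583, duration 5.6≤6.1).
Pareto-optimal: S5, S7, S9 → 3.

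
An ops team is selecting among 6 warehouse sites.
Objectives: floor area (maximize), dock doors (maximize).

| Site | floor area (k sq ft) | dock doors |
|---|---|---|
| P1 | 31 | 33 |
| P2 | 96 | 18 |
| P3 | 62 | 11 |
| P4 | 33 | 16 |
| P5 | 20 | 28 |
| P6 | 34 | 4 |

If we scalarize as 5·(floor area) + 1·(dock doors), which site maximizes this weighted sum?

P1: 5·31 + 1·33 = 188
P2: 5·96 + 1·18 = 498
P3: 5·62 + 1·11 = 321
P4: 5·33 + 1·16 = 181
P5: 5·20 + 1·28 = 128
P6: 5·34 + 1·4 = 174
Highest: P2 at 498.

P2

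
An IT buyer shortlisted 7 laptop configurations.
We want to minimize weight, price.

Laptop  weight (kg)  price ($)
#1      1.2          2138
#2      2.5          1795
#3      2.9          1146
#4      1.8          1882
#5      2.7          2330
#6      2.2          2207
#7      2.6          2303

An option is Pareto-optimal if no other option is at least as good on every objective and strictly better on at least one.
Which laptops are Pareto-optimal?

#1: not dominated (best weight).
#2: not dominated.
#3: not dominated (best price).
#4: not dominated.
#5: dominated by #1 (weight 1.2≤2.7, price 2138≤2330).
#6: dominated by #1 (weight 1.2≤2.2, price 2138≤2207).
#7: dominated by #1 (weight 1.2≤2.6, price 2138≤2303).

#1, #2, #3, #4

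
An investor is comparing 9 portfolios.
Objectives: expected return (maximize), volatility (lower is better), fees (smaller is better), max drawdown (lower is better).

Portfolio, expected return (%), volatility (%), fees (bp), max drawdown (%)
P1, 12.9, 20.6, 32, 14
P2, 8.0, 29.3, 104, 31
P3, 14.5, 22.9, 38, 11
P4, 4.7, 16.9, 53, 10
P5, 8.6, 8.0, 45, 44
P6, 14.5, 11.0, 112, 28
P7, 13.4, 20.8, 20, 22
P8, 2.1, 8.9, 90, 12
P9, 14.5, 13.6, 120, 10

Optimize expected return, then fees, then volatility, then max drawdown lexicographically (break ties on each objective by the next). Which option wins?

P3

First maximize expected return: best is 14.5, kept {P3, P6, P9}.
Then minimize fees: best is 38, kept {P3}.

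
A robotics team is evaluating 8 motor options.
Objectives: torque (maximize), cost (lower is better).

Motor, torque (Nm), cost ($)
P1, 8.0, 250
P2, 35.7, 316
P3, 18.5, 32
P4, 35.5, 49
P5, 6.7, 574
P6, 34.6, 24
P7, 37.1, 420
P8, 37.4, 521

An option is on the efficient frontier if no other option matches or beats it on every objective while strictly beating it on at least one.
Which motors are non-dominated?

P1: dominated by P3 (torque 18.5≥8.0, cost 32≤250).
P2: not dominated.
P3: dominated by P6 (torque 34.6≥18.5, cost 24≤32).
P4: not dominated.
P5: dominated by P1 (torque 8.0≥6.7, cost 250≤574).
P6: not dominated (best cost).
P7: not dominated.
P8: not dominated (best torque).

P2, P4, P6, P7, P8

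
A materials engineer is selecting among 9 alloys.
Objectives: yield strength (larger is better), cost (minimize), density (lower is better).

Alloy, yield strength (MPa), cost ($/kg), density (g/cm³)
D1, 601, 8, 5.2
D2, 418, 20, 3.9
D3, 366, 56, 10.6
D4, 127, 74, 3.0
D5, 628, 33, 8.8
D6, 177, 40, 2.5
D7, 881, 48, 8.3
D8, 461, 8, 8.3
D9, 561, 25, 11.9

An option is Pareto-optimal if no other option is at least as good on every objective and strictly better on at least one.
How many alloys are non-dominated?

D1: not dominated.
D2: not dominated.
D3: dominated by D1 (yield strength 601≥366, cost 8≤56, density 5.2≤10.6).
D4: dominated by D6 (yield strength 177≥127, cost 40≤74, density 2.5≤3.0).
D5: not dominated.
D6: not dominated (best density).
D7: not dominated (best yield strength).
D8: dominated by D1 (yield strength 601≥461, cost 8≤8, density 5.2≤8.3).
D9: dominated by D1 (yield strength 601≥561, cost 8≤25, density 5.2≤11.9).
Pareto-optimal: D1, D2, D5, D6, D7 → 5.

5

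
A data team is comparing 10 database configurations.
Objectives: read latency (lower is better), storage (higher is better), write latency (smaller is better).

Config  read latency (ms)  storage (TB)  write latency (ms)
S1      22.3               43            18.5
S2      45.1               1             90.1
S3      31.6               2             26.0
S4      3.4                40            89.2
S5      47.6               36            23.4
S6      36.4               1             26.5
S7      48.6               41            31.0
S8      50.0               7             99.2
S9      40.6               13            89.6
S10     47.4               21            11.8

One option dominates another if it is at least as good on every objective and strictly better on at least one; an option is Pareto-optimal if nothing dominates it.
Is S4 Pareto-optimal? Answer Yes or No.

S1: worse on read latency (22.3 vs 3.4).
S2: worse on read latency (45.1 vs 3.4).
S3: worse on read latency (31.6 vs 3.4).
S5: worse on read latency (47.6 vs 3.4).
S6: worse on read latency (36.4 vs 3.4).
S7: worse on read latency (48.6 vs 3.4).
S8: worse on read latency (50.0 vs 3.4).
S9: worse on read latency (40.6 vs 3.4).
S10: worse on read latency (47.4 vs 3.4).
No option is at least as good as S4 on every objective and strictly better on one.

Yes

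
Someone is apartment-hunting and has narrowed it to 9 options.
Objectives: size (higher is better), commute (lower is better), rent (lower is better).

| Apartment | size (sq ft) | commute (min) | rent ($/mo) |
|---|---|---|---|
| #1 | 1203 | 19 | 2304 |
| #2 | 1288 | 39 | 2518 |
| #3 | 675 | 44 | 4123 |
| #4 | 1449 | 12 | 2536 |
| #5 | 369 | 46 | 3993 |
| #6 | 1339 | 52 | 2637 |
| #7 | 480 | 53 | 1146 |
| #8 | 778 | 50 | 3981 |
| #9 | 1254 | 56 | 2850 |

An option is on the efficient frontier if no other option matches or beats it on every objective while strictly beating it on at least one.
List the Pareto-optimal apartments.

#1, #2, #4, #7

#1: not dominated.
#2: not dominated.
#3: dominated by #1 (size 1203≥675, commute 19≤44, rent 2304≤4123).
#4: not dominated (best size).
#5: dominated by #1 (size 1203≥369, commute 19≤46, rent 2304≤3993).
#6: dominated by #4 (size 1449≥1339, commute 12≤52, rent 2536≤2637).
#7: not dominated (best rent).
#8: dominated by #1 (size 1203≥778, commute 19≤50, rent 2304≤3981).
#9: dominated by #2 (size 1288≥1254, commute 39≤56, rent 2518≤2850).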